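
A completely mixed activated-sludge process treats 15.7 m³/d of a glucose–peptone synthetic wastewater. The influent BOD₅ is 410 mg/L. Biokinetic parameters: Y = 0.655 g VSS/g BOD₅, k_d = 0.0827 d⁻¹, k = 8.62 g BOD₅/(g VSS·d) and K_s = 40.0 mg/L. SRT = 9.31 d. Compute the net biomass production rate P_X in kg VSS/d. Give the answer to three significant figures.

P_X ≈ 2.37 kg VSS/d

From the Monod/SRT balance for a CMAS, S = K_s·(1+k_d θ_c)/[θ_c·(Y k − k_d) − 1] = 40.0 × (1 + 0.0827 × 9.31) / [9.31 × (0.655 × 8.62 − 0.0827) − 1] = 70.80 / 50.80 = 1.394 mg/L.
Correct the yield for decay: Y_obs = Y/(1 + k_d θ_c) = 0.655 / (1 + 0.0827 × 9.31) = 0.655 / 1.770 = 0.3701.
Mass of BOD₅ removed per day: Q(S₀ − S) = 15.7 × 408.6 g/m³ = 6.415 kg/d.
So the net sludge growth is P_X = 0.3701 × 6.415 = 2.374 kg VSS/d.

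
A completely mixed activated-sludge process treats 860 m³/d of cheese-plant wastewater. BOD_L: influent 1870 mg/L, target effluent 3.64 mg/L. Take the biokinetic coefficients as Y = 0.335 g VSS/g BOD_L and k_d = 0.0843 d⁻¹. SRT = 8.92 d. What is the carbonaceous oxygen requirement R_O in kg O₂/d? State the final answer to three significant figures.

R_O ≈ 1170 kg O₂/d

The observed yield is Y_obs = Y/(1 + k_d·θ_c) = 0.335 / (1 + 0.0843 × 8.92) = 0.335 / 1.752 = 0.1912 g VSS per g BOD_L removed.
Substrate removed = Q·(S₀ − S) = 860 m³/d × (1870 − 3.64) g/m³ = 1.61×10^6 g/d = 1605 kg/d.
Biomass synthesised: P_X = Y_obs × 1605 = 306.9 kg VSS/d.
Carbonaceous O₂ demand = substrate oxidised − cell-mass equivalent = 1605 − 1.42 × 306.9 = 1169 kg O₂/d.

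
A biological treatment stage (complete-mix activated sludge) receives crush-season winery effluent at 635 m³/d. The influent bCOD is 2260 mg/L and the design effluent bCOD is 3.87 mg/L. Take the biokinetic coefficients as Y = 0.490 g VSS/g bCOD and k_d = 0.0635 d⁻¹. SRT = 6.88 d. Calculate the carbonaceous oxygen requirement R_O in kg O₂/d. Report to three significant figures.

Y_obs = Y / (1 + k_d θ_c) = 0.490 / (1 + 0.0635 × 6.88) = 0.490 / 1.437 = 0.3410.
Mass of bCOD removed per day: Q(S₀ − S) = 635 × 2256 g/m³ = 1433 kg/d.
Net sludge production P_X = 0.3410 × 1433 = 488.6 kg VSS/d.
R_O = Q·ΔS − 1.42 P_X = 1433 − 693.7 = 738.9 kg O₂/d.

R_O ≈ 739 kg O₂/d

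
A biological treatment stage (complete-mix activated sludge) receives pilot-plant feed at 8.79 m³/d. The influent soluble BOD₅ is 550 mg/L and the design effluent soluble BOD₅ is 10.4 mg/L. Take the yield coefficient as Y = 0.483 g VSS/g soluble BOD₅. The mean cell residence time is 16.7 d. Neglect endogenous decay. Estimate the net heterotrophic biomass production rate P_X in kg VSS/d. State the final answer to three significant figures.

P_X ≈ 2.29 kg VSS/d

Since k_d ≈ 0, Y_obs = Y = 0.483 g VSS/g soluble BOD₅.
Mass of soluble BOD₅ removed per day: Q(S₀ − S) = 8.79 × 539.6 g/m³ = 4.743 kg/d.
P_X = Y_obs · Q(S₀ − S) = 0.4830 × 4.743 = 2.291 kg VSS/d.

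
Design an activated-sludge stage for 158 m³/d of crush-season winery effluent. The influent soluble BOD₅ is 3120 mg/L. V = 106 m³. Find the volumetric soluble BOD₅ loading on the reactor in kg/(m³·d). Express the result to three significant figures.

L_v ≈ 4.65 kg soluble BOD₅/(m³·d)

L_v = Q S₀ / V = 158 × 3120 × 10⁻³ / 106.0 = 4.651 kg/(m³·d).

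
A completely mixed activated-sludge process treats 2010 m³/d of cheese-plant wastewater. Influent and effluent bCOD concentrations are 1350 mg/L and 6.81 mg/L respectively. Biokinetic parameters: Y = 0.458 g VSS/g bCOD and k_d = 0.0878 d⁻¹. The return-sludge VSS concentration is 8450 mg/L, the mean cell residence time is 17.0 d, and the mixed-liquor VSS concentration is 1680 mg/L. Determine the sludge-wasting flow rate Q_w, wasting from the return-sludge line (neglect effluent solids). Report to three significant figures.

Q_w ≈ 58.7 m³/d

Steady-state biomass mass balance: V·X·(1 + k_d·θ_c) = Y·Q·(S₀ − S)·θ_c, so V = 0.458 × 2010 × (1350 − 6.81) × 17.0 / [1680 × (1 + 0.0878 × 17.0)] = 2.1×10^7 / 4188 = 5020 m³.
Q_w = (V·X)/(θ_c X_r) = 5020 × 1680 / (17.0 × 8450) = 58.71 m³/d.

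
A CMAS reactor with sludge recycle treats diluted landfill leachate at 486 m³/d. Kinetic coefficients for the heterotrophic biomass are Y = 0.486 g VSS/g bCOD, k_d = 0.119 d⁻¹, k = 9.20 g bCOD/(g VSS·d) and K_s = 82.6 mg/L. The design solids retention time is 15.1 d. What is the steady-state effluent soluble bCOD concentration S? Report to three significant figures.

S ≈ 3.57 mg/L

For a completely mixed reactor with recycle the Lawrence–McCarty relation gives S = K_s·(1 + k_d·θ_c) / [θ_c·(Y·k − k_d) − 1] = 82.6 × (1 + 0.119 × 15.1) / [15.1 × (0.486 × 9.20 − 0.119) − 1] = 231.0 / 64.72 = 3.570 mg/L.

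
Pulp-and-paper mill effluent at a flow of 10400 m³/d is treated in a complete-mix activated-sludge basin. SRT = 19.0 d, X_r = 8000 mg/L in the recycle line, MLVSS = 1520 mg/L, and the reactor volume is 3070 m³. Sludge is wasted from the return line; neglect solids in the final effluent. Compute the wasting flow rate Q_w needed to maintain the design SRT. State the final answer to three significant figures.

Q_w ≈ 30.7 m³/d

Wasting from the return line (neglecting effluent solids): Q_w = V·X / (θ_c·X_r) = 3070 × 1520 / (19.0 × 8000) = 30.70 m³/d.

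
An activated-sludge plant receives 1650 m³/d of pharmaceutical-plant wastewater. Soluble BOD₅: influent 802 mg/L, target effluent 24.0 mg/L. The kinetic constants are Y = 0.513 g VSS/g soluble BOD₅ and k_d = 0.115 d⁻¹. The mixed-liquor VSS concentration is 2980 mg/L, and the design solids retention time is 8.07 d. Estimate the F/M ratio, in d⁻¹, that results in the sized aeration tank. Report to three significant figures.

Steady-state biomass mass balance: V·X·(1 + k_d·θ_c) = Y·Q·(S₀ − S)·θ_c, so V = 0.513 × 1650 × (802 − 24.0) × 8.07 / [2980 × (1 + 0.115 × 8.07)] = 5.31×10^6 / 5746 = 925.0 m³.
F/M = Q·S₀ / (V·X) = 1650 × 802 / (925.0 × 2980) = 0.4801 g soluble BOD₅·(g VSS·d)⁻¹.

F/M ≈ 0.480 d⁻¹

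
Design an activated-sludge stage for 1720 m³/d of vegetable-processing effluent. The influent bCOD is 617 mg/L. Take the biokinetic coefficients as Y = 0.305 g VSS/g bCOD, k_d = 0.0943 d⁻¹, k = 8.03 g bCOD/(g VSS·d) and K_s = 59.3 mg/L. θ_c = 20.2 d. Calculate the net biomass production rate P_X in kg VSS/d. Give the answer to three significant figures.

P_X ≈ 111 kg VSS/d

From the Monod/SRT balance for a CMAS, S = K_s·(1+k_d θ_c)/[θ_c·(Y k − k_d) − 1] = 59.3 × (1 + 0.0943 × 20.2) / [20.2 × (0.305 × 8.03 − 0.0943) − 1] = 172.3 / 46.57 = 3.699 mg/L.
Observed yield with endogenous decay: Y_obs = Y / (1 + k_d·θ_c) = 0.305 / (1 + 0.0943 × 20.2) = 0.305 / 2.905 = 0.1050 g VSS/g bCOD.
ΔS = 617 − 3.70 = 613.3 mg/L, so the substrate removal rate is 1720 × 613.3/1000 = 1055 kg bCOD/d.
Biomass produced: P_X = Y_obs·Q·ΔS = 0.1050 × 1055 ≈ 110.8 kg VSS/d.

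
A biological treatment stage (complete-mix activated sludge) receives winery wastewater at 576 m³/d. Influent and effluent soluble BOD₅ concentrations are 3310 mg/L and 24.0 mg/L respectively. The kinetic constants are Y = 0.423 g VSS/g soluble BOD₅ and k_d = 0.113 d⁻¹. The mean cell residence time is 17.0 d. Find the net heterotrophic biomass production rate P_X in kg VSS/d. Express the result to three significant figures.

Correct the yield for decay: Y_obs = Y/(1 + k_d θ_c) = 0.423 / (1 + 0.113 × 17.0) = 0.423 / 2.921 = 0.1448.
ΔS = 3310 − 24.0 = 3286 mg/L, so the substrate removal rate is 576 × 3286/1000 = 1893 kg soluble BOD₅/d.
So the net sludge growth is P_X = 0.1448 × 1893 = 274.1 kg VSS/d.

P_X ≈ 274 kg VSS/d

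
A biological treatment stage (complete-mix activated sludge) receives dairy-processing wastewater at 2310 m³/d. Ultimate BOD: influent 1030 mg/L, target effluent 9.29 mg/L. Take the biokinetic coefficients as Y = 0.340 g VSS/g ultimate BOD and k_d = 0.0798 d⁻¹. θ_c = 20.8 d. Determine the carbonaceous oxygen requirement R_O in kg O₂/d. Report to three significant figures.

The observed yield is Y_obs = Y/(1 + k_d·θ_c) = 0.340 / (1 + 0.0798 × 20.8) = 0.340 / 2.660 = 0.1278 g VSS per g ultimate BOD removed.
Substrate removed = Q·(S₀ − S) = 2310 m³/d × (1030 − 9.29) g/m³ = 2.36×10^6 g/d = 2358 kg/d.
P_X = Y_obs·Q·(S₀ − S) = 0.1278 × 2358 = 301.4 kg VSS/d.
Carbonaceous O₂ demand = substrate oxidised − cell-mass equivalent = 2358 − 1.42 × 301.4 = 1930 kg O₂/d.

R_O ≈ 1930 kg O₂/d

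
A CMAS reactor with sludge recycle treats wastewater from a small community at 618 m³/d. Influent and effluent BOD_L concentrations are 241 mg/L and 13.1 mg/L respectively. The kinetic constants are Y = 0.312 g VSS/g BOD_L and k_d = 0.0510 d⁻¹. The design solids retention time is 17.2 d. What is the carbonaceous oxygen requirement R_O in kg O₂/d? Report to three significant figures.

R_O ≈ 108 kg O₂/d

The observed yield is Y_obs = Y/(1 + k_d·θ_c) = 0.312 / (1 + 0.0510 × 17.2) = 0.312 / 1.877 = 0.1662 g VSS per g BOD_L removed.
Substrate removed = Q·(S₀ − S) = 618 m³/d × (241 − 13.1) g/m³ = 1.41×10^5 g/d = 140.8 kg/d.
Net sludge production P_X = 0.1662 × 140.8 = 23.41 kg VSS/d.
R_O = Q·(S₀ − S) − 1.42·P_X = 140.8 − 1.42 × 23.41 = 107.6 kg O₂/d.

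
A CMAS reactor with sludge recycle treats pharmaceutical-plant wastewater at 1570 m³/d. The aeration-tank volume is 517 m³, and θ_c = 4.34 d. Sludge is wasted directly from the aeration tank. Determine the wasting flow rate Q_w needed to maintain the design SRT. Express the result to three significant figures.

Q_w ≈ 119 m³/d

For wasting at MLVSS concentration, Q_w = V/θ_c = 517.0/4.34 = 119.1 m³/d.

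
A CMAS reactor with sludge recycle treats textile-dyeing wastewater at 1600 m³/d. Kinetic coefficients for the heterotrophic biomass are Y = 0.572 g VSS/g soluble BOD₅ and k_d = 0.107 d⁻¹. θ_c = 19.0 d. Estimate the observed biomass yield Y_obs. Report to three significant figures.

Y_obs ≈ 0.189 g VSS/g soluble BOD₅

Observed yield with endogenous decay: Y_obs = Y / (1 + k_d·θ_c) = 0.572 / (1 + 0.107 × 19.0) = 0.572 / 3.033 = 0.1886 g VSS/g soluble BOD₅.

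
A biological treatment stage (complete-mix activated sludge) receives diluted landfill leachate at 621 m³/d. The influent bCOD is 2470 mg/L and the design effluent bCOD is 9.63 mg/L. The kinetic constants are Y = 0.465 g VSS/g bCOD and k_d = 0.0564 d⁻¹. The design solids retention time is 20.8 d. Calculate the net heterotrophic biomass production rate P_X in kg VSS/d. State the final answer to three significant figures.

P_X ≈ 327 kg VSS/d

Y_obs = Y / (1 + k_d θ_c) = 0.465 / (1 + 0.0564 × 20.8) = 0.465 / 2.173 = 0.2140.
Q·(S₀ − S) = 621 × (2470 − 9.63) × 10⁻³ = 1528 kg/d removed.
Net biomass production P_X = Y_obs × Q·(S₀ − S) = 0.2140 × 1528 = 326.9 kg VSS/d.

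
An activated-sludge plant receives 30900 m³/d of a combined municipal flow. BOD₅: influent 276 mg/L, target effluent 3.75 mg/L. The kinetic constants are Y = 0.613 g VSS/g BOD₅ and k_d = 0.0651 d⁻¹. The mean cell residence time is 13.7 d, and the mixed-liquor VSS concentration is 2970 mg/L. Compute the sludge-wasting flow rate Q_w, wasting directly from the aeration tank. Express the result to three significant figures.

Q_w ≈ 918 m³/d

Steady-state biomass mass balance: V·X·(1 + k_d·θ_c) = Y·Q·(S₀ − S)·θ_c, so V = 0.613 × 30900 × (276 − 3.75) × 13.7 / [2970 × (1 + 0.0651 × 13.7)] = 7.06×10^7 / 5619 = 12574 m³.
With mixed-liquor wasting, θ_c = V/Q_w, so Q_w = V/θ_c = 12574/13.7 = 917.8 m³/d.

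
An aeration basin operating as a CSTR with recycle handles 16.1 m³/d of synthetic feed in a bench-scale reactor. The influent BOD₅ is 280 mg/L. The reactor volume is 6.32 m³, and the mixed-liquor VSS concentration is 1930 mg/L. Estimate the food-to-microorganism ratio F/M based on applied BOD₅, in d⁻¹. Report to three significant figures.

F/M ≈ 0.370 d⁻¹

F/M = Q·S₀ / (V·X) = 16.1 × 280 / (6.320 × 1930) = 0.3696 g BOD₅·(g VSS·d)⁻¹.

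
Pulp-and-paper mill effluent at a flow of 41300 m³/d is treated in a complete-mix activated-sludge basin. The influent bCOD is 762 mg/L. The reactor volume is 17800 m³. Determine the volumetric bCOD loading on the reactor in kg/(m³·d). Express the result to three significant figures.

L_v ≈ 1.77 kg bCOD/(m³·d)

Applied bCOD load per unit volume = Q·S₀/V = (41300 × 762/1000)/17800 = 1.768 kg bCOD·m⁻³·d⁻¹.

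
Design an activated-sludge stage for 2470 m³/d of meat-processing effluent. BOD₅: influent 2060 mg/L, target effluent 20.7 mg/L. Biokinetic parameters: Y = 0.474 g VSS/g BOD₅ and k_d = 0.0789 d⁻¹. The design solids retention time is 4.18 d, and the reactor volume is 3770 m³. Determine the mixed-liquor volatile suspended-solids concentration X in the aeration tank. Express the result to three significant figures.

X ≈ 1990 mg/L

Solving the biomass balance for X: X = Y Q (S₀−S) θ_c / [V (1+k_d θ_c)] = 0.474 × 2470 × (2060 − 20.7) × 4.18 / [3770 × (1 + 0.0789 × 4.18)] = 1991 mg/L.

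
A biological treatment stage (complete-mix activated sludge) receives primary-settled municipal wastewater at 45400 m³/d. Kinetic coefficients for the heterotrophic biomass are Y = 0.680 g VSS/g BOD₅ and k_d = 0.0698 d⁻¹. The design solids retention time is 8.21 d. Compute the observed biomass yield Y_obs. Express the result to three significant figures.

Y_obs ≈ 0.432 g VSS/g BOD₅

Observed yield with endogenous decay: Y_obs = Y / (1 + k_d·θ_c) = 0.680 / (1 + 0.0698 × 8.21) = 0.680 / 1.573 = 0.4323 g VSS/g BOD₅.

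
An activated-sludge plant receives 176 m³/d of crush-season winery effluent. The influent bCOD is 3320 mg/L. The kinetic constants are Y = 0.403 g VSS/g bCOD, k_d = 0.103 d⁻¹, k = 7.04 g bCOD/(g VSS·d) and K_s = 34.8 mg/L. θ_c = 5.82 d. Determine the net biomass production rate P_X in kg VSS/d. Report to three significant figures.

P_X ≈ 147 kg VSS/d

From the Monod/SRT balance for a CMAS, S = K_s·(1+k_d θ_c)/[θ_c·(Y k − k_d) − 1] = 34.8 × (1 + 0.103 × 5.82) / [5.82 × (0.403 × 7.04 − 0.103) − 1] = 55.66 / 14.91 = 3.733 mg/L.
The observed yield is Y_obs = Y/(1 + k_d·θ_c) = 0.403 / (1 + 0.103 × 5.82) = 0.403 / 1.599 = 0.2520 g VSS per g bCOD removed.
Q·(S₀ − S) = 176 × (3320 − 3.73) × 10⁻³ = 583.7 kg/d removed.
So the net sludge growth is P_X = 0.2520 × 583.7 = 147.1 kg VSS/d.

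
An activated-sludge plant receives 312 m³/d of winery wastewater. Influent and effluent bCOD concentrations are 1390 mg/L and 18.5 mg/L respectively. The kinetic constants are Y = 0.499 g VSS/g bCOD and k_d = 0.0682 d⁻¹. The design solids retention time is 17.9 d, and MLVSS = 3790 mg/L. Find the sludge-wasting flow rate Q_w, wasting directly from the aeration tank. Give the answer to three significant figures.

Rearranging the biomass balance for a CMAS with decay, V = Y·Q·ΔS·θ_c / [X·(1+k_d θ_c)] = 0.499 × 312 × (1390 − 18.5) × 17.9 / [3790 × (1 + 0.0682 × 17.9)] = 3.82×10^6 / 8417 = 454.1 m³.
With mixed-liquor wasting, θ_c = V/Q_w, so Q_w = V/θ_c = 454.1/17.9 = 25.37 m³/d.

Q_w ≈ 25.4 m³/d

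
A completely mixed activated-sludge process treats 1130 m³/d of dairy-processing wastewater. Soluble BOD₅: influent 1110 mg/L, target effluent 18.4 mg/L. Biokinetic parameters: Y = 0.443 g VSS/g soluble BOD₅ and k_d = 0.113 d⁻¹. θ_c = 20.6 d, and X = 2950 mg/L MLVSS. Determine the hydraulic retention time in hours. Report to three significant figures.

τ ≈ 24.4 h

Rearranging the biomass balance for a CMAS with decay, V = Y·Q·ΔS·θ_c / [X·(1+k_d θ_c)] = 0.443 × 1130 × (1110 − 18.4) × 20.6 / [2950 × (1 + 0.113 × 20.6)] = 1.13×10^7 / 9817 = 1147 m³.
HRT = V/Q = 1147 m³ / 1130 m³·d⁻¹ = 1.015 d × 24 = 24.35 h.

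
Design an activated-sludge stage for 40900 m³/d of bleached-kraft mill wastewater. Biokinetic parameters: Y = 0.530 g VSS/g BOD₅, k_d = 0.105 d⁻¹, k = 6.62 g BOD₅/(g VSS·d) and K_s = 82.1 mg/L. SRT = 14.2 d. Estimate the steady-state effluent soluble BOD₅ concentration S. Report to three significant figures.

S ≈ 4.32 mg/L

Effluent substrate depends only on kinetics and SRT: S = K_s(1 + k_d θ_c) / [θ_c(Yk − k_d) − 1] = 82.1 × (1 + 0.105 × 14.2) / [14.2 × (0.530 × 6.62 − 0.105) − 1] = 204.5 / 47.33 = 4.321 mg/L.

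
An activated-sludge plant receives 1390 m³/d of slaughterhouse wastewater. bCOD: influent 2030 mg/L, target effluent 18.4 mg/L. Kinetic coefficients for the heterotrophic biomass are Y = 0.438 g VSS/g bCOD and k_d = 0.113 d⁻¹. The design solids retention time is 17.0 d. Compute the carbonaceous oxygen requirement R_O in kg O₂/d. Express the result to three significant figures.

Correct the yield for decay: Y_obs = Y/(1 + k_d θ_c) = 0.438 / (1 + 0.113 × 17.0) = 0.438 / 2.921 = 0.1499.
Q·(S₀ − S) = 1390 × (2030 − 18.4) × 10⁻³ = 2796 kg/d removed.
Biomass synthesised: P_X = Y_obs × 2796 = 419.3 kg VSS/d.
Carbonaceous O₂ demand = substrate oxidised − cell-mass equivalent = 2796 − 1.42 × 419.3 = 2201 kg O₂/d.

R_O ≈ 2200 kg O₂/d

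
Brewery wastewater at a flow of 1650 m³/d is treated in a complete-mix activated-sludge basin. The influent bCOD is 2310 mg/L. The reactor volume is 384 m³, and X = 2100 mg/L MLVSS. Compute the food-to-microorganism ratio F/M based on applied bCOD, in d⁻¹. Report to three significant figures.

F/M ≈ 4.73 d⁻¹

Food-to-microorganism ratio F/M = Q S₀ / (V X) = 1650 × 2310 / (384.0 × 2100) = 4.727 d⁻¹.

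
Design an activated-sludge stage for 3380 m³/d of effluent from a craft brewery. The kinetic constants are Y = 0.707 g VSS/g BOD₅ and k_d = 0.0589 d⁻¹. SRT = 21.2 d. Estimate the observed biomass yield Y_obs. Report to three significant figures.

Y_obs ≈ 0.314 g VSS/g BOD₅

The observed yield is Y_obs = Y/(1 + k_d·θ_c) = 0.707 / (1 + 0.0589 × 21.2) = 0.707 / 2.249 = 0.3144 g VSS per g BOD₅ removed.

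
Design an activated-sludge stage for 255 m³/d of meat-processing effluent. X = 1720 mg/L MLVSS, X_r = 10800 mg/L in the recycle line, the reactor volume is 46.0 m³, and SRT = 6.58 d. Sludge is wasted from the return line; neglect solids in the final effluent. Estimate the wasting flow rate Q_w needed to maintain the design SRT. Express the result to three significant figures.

Q_w ≈ 1.11 m³/d

Wasting from the return line (neglecting effluent solids): Q_w = V·X / (θ_c·X_r) = 46.00 × 1720 / (6.58 × 10800) = 1.113 m³/d.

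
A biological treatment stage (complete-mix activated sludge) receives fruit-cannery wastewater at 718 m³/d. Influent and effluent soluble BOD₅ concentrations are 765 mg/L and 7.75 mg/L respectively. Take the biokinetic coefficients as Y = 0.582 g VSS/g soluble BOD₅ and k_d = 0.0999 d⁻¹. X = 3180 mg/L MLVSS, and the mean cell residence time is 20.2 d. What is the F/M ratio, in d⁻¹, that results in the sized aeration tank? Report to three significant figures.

From the SRT design equation V = Y Q (S₀−S) θ_c / [X (1 + k_d θ_c)] = 0.582 × 718 × (765 − 7.75) × 20.2 / [3180 × (1 + 0.0999 × 20.2)] = 6.39×10^6 / 9597 = 666.0 m³.
F/M = Q·S₀ / (V·X) = 718 × 765 / (666.0 × 3180) = 0.2593 g soluble BOD₅·(g VSS·d)⁻¹.

F/M ≈ 0.259 d⁻¹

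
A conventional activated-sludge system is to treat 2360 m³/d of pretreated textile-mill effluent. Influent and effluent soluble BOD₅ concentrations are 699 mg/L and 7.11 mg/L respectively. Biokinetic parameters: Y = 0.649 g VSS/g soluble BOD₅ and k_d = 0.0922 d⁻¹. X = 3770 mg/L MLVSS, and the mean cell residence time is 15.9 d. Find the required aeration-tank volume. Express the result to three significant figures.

From the SRT design equation V = Y Q (S₀−S) θ_c / [X (1 + k_d θ_c)] = 0.649 × 2360 × (699 − 7.11) × 15.9 / [3770 × (1 + 0.0922 × 15.9)] = 1.68×10^7 / 9297 = 1812 m³.

V ≈ 1810 m³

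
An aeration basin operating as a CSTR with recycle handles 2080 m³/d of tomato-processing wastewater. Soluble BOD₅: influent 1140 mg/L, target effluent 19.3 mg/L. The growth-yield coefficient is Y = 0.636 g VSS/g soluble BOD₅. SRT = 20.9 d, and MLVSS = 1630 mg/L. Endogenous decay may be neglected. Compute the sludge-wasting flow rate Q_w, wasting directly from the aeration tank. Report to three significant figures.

Q_w ≈ 910 m³/d

With k_d = 0 the design equation reduces to V = Y Q (S₀−S) θ_c / X = 0.636 × 2080 × (1140 − 19.3) × 20.9 / 1630 = 19009 m³.
Wasting from the aeration tank: Q_w = V / θ_c = 19009 / 20.9 = 909.5 m³/d.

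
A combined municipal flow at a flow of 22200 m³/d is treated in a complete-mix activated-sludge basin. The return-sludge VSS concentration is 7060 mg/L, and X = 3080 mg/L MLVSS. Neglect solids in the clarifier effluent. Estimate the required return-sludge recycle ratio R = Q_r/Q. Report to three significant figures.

R ≈ 0.774

Mass balance around the secondary clarifier (neglecting effluent solids): R = X / (X_r − X) = 3080 / (7060 − 3080) = 0.7739.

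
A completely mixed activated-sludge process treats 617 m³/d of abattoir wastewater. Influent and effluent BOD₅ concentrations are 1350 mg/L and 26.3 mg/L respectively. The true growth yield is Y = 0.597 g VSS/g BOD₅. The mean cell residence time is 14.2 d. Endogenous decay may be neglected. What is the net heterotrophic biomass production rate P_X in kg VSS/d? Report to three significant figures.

No decay correction is needed, so Y_obs = Y = 0.597.
Q·(S₀ − S) = 617 × (1350 − 26.3) × 10⁻³ = 816.7 kg/d removed.
P_X = Y_obs · Q(S₀ − S) = 0.5970 × 816.7 = 487.6 kg VSS/d.

P_X ≈ 488 kg VSS/d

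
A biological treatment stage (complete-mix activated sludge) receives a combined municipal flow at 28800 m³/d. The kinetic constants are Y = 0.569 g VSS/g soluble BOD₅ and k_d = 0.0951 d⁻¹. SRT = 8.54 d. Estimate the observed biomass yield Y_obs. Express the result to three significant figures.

Correct the yield for decay: Y_obs = Y/(1 + k_d θ_c) = 0.569 / (1 + 0.0951 × 8.54) = 0.569 / 1.812 = 0.3140.

Y_obs ≈ 0.314 g VSS/g soluble BOD₅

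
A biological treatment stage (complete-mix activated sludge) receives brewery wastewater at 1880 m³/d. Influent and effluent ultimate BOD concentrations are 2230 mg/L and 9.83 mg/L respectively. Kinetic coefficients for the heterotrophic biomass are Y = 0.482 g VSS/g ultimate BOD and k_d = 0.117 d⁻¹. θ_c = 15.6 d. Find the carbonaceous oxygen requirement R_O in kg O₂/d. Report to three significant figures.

The observed yield is Y_obs = Y/(1 + k_d·θ_c) = 0.482 / (1 + 0.117 × 15.6) = 0.482 / 2.825 = 0.1706 g VSS per g ultimate BOD removed.
Substrate removed = Q·(S₀ − S) = 1880 m³/d × (2230 − 9.83) g/m³ = 4.17×10^6 g/d = 4174 kg/d.
P_X = Y_obs·Q·(S₀ − S) = 0.1706 × 4174 = 712.1 kg VSS/d.
R_O = Q·(S₀ − S) − 1.42·P_X = 4174 − 1.42 × 712.1 = 3163 kg O₂/d.

R_O ≈ 3160 kg O₂/d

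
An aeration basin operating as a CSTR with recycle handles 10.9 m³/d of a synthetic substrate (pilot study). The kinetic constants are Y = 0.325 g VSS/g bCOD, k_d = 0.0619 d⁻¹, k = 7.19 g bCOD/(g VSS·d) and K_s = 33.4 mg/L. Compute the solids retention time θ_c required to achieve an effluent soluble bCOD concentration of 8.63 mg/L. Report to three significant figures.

From 1/θ_c = Y·k·S/(K_s + S) − k_d: Y·k·S/(K_s+S) = 0.325 × 7.19 × 8.63 / (33.4 + 8.63) = 0.4798 d⁻¹.
θ_c = 1/(μ − k_d) = 1/(0.4798 − 0.0619) = 1/0.4179 = 2.393 d.

θ_c ≈ 2.39 d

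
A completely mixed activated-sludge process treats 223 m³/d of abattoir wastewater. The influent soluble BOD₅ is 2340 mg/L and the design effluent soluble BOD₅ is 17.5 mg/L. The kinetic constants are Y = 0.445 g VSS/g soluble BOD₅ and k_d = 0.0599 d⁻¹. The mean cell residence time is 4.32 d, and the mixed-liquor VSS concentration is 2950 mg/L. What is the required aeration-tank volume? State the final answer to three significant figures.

V ≈ 268 m³

Steady-state biomass mass balance: V·X·(1 + k_d·θ_c) = Y·Q·(S₀ − S)·θ_c, so V = 0.445 × 223 × (2340 − 17.5) × 4.32 / [2950 × (1 + 0.0599 × 4.32)] = 9.96×10^5 / 3713 = 268.1 m³.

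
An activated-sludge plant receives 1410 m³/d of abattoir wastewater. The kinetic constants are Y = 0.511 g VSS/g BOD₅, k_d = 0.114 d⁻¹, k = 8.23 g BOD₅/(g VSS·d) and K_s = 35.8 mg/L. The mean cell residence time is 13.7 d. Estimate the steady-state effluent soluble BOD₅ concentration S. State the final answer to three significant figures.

S ≈ 1.67 mg/L

From the Monod/SRT balance for a CMAS, S = K_s·(1+k_d θ_c)/[θ_c·(Y k − k_d) − 1] = 35.8 × (1 + 0.114 × 13.7) / [13.7 × (0.511 × 8.23 − 0.114) − 1] = 91.71 / 55.05 = 1.666 mg/L.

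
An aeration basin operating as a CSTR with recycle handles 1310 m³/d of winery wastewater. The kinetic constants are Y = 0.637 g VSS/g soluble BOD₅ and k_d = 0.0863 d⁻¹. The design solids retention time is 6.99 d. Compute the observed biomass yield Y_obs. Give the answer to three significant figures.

Y_obs ≈ 0.397 g VSS/g soluble BOD₅

The observed yield is Y_obs = Y/(1 + k_d·θ_c) = 0.637 / (1 + 0.0863 × 6.99) = 0.637 / 1.603 = 0.3973 g VSS per g soluble BOD₅ removed.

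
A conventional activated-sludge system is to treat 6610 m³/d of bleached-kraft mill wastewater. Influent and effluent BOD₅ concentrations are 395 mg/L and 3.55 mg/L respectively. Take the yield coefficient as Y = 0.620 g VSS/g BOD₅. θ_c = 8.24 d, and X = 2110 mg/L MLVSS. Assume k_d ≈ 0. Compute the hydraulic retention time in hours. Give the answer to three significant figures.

V·X = Y·Q·ΔS·θ_c gives V = 0.620 × 6610 × (395 − 3.55) × 8.24 / 2110 = 6265 m³.
HRT = V/Q = 6265 m³ / 6610 m³·d⁻¹ = 0.9478 d × 24 = 22.75 h.

τ ≈ 22.7 h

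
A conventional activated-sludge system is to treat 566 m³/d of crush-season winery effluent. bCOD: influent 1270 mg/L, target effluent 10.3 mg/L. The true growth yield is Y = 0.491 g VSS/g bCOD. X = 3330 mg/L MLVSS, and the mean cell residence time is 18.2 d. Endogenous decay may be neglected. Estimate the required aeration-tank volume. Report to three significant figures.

V ≈ 1910 m³

V·X = Y·Q·ΔS·θ_c gives V = 0.491 × 566 × (1270 − 10.3) × 18.2 / 3330 = 1913 m³.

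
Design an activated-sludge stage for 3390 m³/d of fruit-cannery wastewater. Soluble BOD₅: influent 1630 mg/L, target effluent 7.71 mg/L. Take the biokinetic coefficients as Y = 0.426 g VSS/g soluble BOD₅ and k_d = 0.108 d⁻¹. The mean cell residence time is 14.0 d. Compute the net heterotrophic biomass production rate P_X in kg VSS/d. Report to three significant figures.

Correct the yield for decay: Y_obs = Y/(1 + k_d θ_c) = 0.426 / (1 + 0.108 × 14.0) = 0.426 / 2.512 = 0.1696.
ΔS = 1630 − 7.71 = 1622 mg/L, so the substrate removal rate is 3390 × 1622/1000 = 5500 kg soluble BOD₅/d.
Biomass produced: P_X = Y_obs·Q·ΔS = 0.1696 × 5500 ≈ 932.6 kg VSS/d.

P_X ≈ 933 kg VSS/d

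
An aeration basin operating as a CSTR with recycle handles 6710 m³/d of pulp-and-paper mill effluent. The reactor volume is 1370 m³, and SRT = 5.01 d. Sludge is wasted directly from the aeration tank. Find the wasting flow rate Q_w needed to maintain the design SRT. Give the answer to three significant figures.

Wasting from the aeration tank: Q_w = V / θ_c = 1370 / 5.01 = 273.5 m³/d.

Q_w ≈ 273 m³/d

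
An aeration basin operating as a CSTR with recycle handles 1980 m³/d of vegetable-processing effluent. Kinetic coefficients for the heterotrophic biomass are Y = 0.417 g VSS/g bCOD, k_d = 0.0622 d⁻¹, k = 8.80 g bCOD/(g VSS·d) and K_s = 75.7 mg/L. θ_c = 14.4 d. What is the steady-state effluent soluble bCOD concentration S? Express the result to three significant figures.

S ≈ 2.82 mg/L

Effluent substrate depends only on kinetics and SRT: S = K_s(1 + k_d θ_c) / [θ_c(Yk − k_d) − 1] = 75.7 × (1 + 0.0622 × 14.4) / [14.4 × (0.417 × 8.80 − 0.0622) − 1] = 143.5 / 50.95 = 2.817 mg/L.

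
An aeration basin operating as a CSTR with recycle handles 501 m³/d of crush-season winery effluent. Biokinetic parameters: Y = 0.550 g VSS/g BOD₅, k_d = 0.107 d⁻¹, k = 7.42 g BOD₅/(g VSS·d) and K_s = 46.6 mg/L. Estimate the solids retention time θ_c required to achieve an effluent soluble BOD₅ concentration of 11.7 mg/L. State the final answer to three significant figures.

From 1/θ_c = Y·k·S/(K_s + S) − k_d: Y·k·S/(K_s+S) = 0.550 × 7.42 × 11.7 / (46.6 + 11.7) = 0.8190 d⁻¹.
1/θ_c = 0.8190 − 0.107 = 0.7120 d⁻¹, so θ_c = 1.404 d.

θ_c ≈ 1.40 d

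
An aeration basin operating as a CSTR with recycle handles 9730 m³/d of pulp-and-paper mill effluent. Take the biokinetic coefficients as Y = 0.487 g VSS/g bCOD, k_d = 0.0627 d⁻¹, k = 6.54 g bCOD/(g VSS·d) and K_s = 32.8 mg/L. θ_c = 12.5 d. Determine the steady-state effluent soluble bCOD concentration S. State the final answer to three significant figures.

Effluent substrate depends only on kinetics and SRT: S = K_s(1 + k_d θ_c) / [θ_c(Yk − k_d) − 1] = 32.8 × (1 + 0.0627 × 12.5) / [12.5 × (0.487 × 6.54 − 0.0627) − 1] = 58.51 / 38.03 = 1.539 mg/L.

S ≈ 1.54 mg/L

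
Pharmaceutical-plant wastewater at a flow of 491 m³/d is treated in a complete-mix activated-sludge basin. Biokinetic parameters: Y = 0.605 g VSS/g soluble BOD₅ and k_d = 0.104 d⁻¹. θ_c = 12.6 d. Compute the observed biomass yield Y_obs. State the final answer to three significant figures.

The observed yield is Y_obs = Y/(1 + k_d·θ_c) = 0.605 / (1 + 0.104 × 12.6) = 0.605 / 2.310 = 0.2619 g VSS per g soluble BOD₅ removed.

Y_obs ≈ 0.262 g VSS/g soluble BOD₅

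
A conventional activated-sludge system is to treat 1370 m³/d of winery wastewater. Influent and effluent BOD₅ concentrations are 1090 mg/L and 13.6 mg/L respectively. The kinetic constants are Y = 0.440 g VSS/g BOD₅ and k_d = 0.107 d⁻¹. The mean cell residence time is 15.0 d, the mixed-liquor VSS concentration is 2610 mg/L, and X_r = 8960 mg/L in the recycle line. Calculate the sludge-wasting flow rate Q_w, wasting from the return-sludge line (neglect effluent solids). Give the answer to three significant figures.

Q_w ≈ 27.8 m³/d

From the SRT design equation V = Y Q (S₀−S) θ_c / [X (1 + k_d θ_c)] = 0.440 × 1370 × (1090 − 13.6) × 15.0 / [2610 × (1 + 0.107 × 15.0)] = 9.73×10^6 / 6799 = 1431 m³.
θ_c = V·X/(Q_w·X_r) when wasting from the recycle, so Q_w = V·X/(θ_c·X_r) = 1431 × 2610 / (15.0 × 8960) = 27.80 m³/d.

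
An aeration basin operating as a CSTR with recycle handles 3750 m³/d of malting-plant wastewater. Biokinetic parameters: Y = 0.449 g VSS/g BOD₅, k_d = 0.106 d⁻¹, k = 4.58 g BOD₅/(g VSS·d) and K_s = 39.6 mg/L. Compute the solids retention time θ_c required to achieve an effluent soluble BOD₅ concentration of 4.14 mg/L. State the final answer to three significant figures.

Specific growth rate at S = 4.14 mg/L: μ = YkS/(K_s+S) = 0.449·4.58·4.14/(39.6+4.14) = 0.1946 d⁻¹.
θ_c = 1/(μ − k_d) = 1/(0.1946 − 0.106) = 1/0.08864 = 11.28 d.

θ_c ≈ 11.3 d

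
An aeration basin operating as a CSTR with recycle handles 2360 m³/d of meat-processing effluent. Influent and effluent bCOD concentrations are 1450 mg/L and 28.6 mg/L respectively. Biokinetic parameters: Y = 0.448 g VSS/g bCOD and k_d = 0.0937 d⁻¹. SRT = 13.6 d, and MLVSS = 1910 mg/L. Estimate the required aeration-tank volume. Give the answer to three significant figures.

V ≈ 4710 m³

Rearranging the biomass balance for a CMAS with decay, V = Y·Q·ΔS·θ_c / [X·(1+k_d θ_c)] = 0.448 × 2360 × (1450 − 28.6) × 13.6 / [1910 × (1 + 0.0937 × 13.6)] = 2.04×10^7 / 4344 = 4705 m³.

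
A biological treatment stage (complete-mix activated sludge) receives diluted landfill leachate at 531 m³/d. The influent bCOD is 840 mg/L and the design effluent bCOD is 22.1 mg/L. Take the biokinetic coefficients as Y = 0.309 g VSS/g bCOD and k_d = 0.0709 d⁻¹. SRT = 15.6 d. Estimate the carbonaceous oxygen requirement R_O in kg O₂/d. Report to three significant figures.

R_O ≈ 344 kg O₂/d

Correct the yield for decay: Y_obs = Y/(1 + k_d θ_c) = 0.309 / (1 + 0.0709 × 15.6) = 0.309 / 2.106 = 0.1467.
Substrate removed = Q·(S₀ − S) = 531 m³/d × (840 − 22.1) g/m³ = 4.34×10^5 g/d = 434.3 kg/d.
P_X = Y_obs·Q·(S₀ − S) = 0.1467 × 434.3 = 63.72 kg VSS/d.
R_O = Q·(S₀ − S) − 1.42·P_X = 434.3 − 1.42 × 63.72 = 343.8 kg O₂/d.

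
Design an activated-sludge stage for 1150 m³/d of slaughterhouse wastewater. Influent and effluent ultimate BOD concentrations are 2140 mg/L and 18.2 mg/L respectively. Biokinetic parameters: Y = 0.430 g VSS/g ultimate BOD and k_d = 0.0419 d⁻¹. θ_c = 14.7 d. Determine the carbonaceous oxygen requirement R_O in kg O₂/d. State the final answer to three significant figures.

R_O ≈ 1520 kg O₂/d

Y_obs = Y / (1 + k_d θ_c) = 0.430 / (1 + 0.0419 × 14.7) = 0.430 / 1.616 = 0.2661.
Q·(S₀ − S) = 1150 × (2140 − 18.2) × 10⁻³ = 2440 kg/d removed.
Net sludge production P_X = 0.2661 × 2440 = 649.3 kg VSS/d.
R_O = Q·(S₀ − S) − 1.42·P_X = 2440 − 1.42 × 649.3 = 1518 kg O₂/d.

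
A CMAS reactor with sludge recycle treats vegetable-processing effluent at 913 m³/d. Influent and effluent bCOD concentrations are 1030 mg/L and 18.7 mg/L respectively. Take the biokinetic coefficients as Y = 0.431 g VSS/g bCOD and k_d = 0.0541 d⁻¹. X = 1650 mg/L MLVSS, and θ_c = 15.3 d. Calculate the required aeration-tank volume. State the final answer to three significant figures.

V ≈ 2020 m³

Rearranging the biomass balance for a CMAS with decay, V = Y·Q·ΔS·θ_c / [X·(1+k_d θ_c)] = 0.431 × 913 × (1030 − 18.7) × 15.3 / [1650 × (1 + 0.0541 × 15.3)] = 6.09×10^6 / 3016 = 2019 m³.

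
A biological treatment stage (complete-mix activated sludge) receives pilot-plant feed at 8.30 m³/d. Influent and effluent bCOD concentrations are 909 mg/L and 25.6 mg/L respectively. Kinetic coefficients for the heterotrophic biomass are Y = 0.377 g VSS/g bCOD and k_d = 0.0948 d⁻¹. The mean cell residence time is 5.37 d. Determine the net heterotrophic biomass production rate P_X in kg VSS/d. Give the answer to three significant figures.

Correct the yield for decay: Y_obs = Y/(1 + k_d θ_c) = 0.377 / (1 + 0.0948 × 5.37) = 0.377 / 1.509 = 0.2498.
Mass of bCOD removed per day: Q(S₀ − S) = 8.30 × 883.4 g/m³ = 7.332 kg/d.
P_X = Y_obs · Q(S₀ − S) = 0.2498 × 7.332 = 1.832 kg VSS/d.

P_X ≈ 1.83 kg VSS/d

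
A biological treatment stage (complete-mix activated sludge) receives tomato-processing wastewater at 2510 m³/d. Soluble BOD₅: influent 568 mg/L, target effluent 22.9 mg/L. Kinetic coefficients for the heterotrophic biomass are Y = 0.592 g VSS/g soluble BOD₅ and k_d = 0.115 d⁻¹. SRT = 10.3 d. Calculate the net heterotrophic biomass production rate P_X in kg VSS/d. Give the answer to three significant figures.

Observed yield with endogenous decay: Y_obs = Y / (1 + k_d·θ_c) = 0.592 / (1 + 0.115 × 10.3) = 0.592 / 2.184 = 0.2710 g VSS/g soluble BOD₅.
Q·(S₀ − S) = 2510 × (568 − 22.9) × 10⁻³ = 1368 kg/d removed.
Net biomass production P_X = Y_obs × Q·(S₀ − S) = 0.2710 × 1368 = 370.8 kg VSS/d.

P_X ≈ 371 kg VSS/d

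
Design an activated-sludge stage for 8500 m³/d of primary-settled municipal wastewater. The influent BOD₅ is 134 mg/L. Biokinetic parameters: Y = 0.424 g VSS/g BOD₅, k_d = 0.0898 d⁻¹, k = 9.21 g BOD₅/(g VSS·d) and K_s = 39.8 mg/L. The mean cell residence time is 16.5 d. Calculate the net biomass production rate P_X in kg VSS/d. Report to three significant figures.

For a completely mixed reactor with recycle the Lawrence–McCarty relation gives S = K_s·(1 + k_d·θ_c) / [θ_c·(Y·k − k_d) − 1] = 39.8 × (1 + 0.0898 × 16.5) / [16.5 × (0.424 × 9.21 − 0.0898) − 1] = 98.77 / 61.95 = 1.594 mg/L.
Correct the yield for decay: Y_obs = Y/(1 + k_d θ_c) = 0.424 / (1 + 0.0898 × 16.5) = 0.424 / 2.482 = 0.1709.
ΔS = 134 − 1.59 = 132.4 mg/L, so the substrate removal rate is 8500 × 132.4/1000 = 1125 kg BOD₅/d.
P_X = Y_obs · Q(S₀ − S) = 0.1709 × 1125 = 192.3 kg VSS/d.

P_X ≈ 192 kg VSS/d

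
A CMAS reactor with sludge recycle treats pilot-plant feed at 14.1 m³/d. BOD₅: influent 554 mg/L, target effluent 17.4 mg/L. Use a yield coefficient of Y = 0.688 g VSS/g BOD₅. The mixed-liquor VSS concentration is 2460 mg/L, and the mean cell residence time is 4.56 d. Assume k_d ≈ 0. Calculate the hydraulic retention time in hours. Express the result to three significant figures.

V·X = Y·Q·ΔS·θ_c gives V = 0.688 × 14.1 × (554 − 17.4) × 4.56 / 2460 = 9.649 m³.
HRT = V/Q = 9.649 m³ / 14.1 m³·d⁻¹ = 0.6843 d × 24 = 16.42 h.

τ ≈ 16.4 h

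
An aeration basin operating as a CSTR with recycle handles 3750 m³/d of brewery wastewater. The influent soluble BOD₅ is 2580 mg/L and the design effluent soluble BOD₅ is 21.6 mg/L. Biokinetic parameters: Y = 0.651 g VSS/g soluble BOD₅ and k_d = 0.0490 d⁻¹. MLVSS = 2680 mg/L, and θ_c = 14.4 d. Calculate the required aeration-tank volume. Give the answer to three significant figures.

From the SRT design equation V = Y Q (S₀−S) θ_c / [X (1 + k_d θ_c)] = 0.651 × 3750 × (2580 − 21.6) × 14.4 / [2680 × (1 + 0.0490 × 14.4)] = 8.99×10^7 / 4571 = 19676 m³.

V ≈ 19700 m³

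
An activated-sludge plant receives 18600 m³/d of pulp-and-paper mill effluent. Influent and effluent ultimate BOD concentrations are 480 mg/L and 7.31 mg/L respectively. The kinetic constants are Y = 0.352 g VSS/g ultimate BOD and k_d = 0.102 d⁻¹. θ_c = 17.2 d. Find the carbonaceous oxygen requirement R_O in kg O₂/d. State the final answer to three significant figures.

R_O ≈ 7200 kg O₂/d

Y_obs = Y / (1 + k_d θ_c) = 0.352 / (1 + 0.102 × 17.2) = 0.352 / 2.754 = 0.1278.
Substrate removed = Q·(S₀ − S) = 18600 m³/d × (480 − 7.31) g/m³ = 8.79×10^6 g/d = 8792 kg/d.
Biomass synthesised: P_X = Y_obs × 8792 = 1124 kg VSS/d.
R_O = Q·ΔS − 1.42 P_X = 8792 − 1595 = 7197 kg O₂/d.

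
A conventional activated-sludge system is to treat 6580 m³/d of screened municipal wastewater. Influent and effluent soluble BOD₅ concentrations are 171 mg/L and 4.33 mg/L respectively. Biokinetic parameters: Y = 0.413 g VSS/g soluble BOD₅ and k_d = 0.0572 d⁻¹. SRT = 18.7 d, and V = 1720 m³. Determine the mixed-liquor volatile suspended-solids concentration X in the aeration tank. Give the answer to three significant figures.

X ≈ 2380 mg/L

Solving the biomass balance for X: X = Y Q (S₀−S) θ_c / [V (1+k_d θ_c)] = 0.413 × 6580 × (171 − 4.33) × 18.7 / [1720 × (1 + 0.0572 × 18.7)] = 2379 mg/L.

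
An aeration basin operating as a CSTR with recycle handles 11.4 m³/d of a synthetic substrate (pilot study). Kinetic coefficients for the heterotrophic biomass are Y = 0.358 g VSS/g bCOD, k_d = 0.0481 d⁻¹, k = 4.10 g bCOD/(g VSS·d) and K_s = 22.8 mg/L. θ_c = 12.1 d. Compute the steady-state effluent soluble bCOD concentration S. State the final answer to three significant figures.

From the Monod/SRT balance for a CMAS, S = K_s·(1+k_d θ_c)/[θ_c·(Y k − k_d) − 1] = 22.8 × (1 + 0.0481 × 12.1) / [12.1 × (0.358 × 4.10 − 0.0481) − 1] = 36.07 / 16.18 = 2.230 mg/L.

S ≈ 2.23 mg/L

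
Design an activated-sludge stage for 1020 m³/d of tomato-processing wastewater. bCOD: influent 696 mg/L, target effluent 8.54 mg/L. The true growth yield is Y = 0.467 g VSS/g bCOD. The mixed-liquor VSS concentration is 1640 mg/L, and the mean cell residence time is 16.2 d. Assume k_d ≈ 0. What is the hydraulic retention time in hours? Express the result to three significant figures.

τ ≈ 76.1 h

V·X = Y·Q·ΔS·θ_c gives V = 0.467 × 1020 × (696 − 8.54) × 16.2 / 1640 = 3235 m³.
τ = V/Q = 3235/1020 = 3.171 d, or 76.11 h.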